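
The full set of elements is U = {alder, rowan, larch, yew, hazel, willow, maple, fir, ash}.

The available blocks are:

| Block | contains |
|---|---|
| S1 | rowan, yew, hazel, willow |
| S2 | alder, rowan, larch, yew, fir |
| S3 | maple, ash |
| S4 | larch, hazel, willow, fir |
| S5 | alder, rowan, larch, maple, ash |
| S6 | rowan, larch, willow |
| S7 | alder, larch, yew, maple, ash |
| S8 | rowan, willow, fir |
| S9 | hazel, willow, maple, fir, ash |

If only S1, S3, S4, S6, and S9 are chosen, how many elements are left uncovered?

1

Union of S1, S3, S4, S6, S9 = {rowan, larch, yew, hazel, willow, maple, fir, ash}.
Not covered: alder — 1 element.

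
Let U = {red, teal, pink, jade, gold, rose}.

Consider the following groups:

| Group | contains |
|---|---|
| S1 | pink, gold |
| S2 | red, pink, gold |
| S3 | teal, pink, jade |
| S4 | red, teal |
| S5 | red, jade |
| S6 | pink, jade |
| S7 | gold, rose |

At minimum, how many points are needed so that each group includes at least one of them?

3

The 3 points {teal, jade, gold} hit every group.
The groups S4, S6, S7 are pairwise disjoint, so any hitting set needs a separate point for each — at least 3. Hence 3 is optimal.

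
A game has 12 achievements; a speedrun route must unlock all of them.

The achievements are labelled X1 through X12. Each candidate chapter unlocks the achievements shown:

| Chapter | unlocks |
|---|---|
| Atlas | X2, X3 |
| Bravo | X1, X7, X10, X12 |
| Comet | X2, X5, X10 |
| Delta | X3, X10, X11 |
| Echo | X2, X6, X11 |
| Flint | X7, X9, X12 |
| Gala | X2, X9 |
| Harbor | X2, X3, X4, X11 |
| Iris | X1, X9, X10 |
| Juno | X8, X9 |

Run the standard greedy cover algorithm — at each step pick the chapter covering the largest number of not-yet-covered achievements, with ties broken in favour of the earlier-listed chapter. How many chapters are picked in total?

5

Greedy: pick Bravo (covers 4 new) → pick Harbor (covers 4 new) → pick Juno (covers 2 new) → pick Comet (covers 1 new) → pick Echo (covers 1 new). Total picks: 5.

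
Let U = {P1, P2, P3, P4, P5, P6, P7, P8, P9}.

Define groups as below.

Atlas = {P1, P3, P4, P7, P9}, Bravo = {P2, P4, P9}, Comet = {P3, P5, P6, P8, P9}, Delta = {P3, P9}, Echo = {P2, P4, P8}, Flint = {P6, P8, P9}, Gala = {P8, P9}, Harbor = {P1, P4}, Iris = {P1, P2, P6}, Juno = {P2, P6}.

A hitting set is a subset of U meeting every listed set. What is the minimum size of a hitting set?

The 3 points {P1, P2, P9} hit every group.
The groups Delta, Harbor, Juno are pairwise disjoint, so any hitting set needs a separate point for each — at least 3. Hence 3 is optimal.

3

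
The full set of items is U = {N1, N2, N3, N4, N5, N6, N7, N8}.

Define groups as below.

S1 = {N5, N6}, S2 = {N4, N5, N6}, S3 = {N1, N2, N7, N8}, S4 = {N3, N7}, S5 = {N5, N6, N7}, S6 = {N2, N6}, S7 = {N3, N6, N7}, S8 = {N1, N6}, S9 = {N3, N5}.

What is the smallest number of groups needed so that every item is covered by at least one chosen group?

3

Take {S2, S3, S9}. Their union is {N1, N2, N3, N4, N5, N6, N7, N8}, which is all 8 items.
Only S2 contains N4, so S2 is forced; the remaining 5 items need at least 2 more groups (each remaining group adds at most 4) — so at least 3 groups are needed, and 3 is optimal.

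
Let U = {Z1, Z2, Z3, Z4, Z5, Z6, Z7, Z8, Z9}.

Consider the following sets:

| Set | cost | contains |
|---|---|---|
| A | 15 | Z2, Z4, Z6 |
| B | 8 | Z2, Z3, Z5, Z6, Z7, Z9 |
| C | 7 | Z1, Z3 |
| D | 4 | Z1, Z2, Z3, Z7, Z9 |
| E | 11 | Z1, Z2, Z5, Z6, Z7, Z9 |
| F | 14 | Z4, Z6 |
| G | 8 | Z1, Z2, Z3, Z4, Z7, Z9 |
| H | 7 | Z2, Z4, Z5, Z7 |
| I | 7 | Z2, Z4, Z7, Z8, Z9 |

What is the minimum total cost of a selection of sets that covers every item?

B, D, I together cover every item (B ∪ D ∪ I = {Z1, Z2, Z3, Z4, Z5, Z6, Z7, Z8, Z9}); total cost 8 + 4 + 7 = 19.
The greedy pick D, H, I, B costs 26; no covering selection beats 19.

19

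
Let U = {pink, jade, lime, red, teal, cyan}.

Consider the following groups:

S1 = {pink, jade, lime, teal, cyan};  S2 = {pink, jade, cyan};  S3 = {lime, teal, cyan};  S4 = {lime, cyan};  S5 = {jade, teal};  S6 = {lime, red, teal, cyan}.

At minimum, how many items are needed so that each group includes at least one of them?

H = {teal, cyan} meets every group (each contains at least one member of H), and |H| = 2.
The groups S4, S5 are pairwise disjoint, so any hitting set needs a separate item for each — at least 2. Hence 2 is optimal.

2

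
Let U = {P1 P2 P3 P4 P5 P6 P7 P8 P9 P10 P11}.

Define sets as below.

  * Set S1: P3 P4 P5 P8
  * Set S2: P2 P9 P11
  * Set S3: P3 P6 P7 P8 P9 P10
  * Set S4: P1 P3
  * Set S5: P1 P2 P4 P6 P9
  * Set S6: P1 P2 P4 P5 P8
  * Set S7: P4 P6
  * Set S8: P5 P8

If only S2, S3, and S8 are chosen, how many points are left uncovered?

Union of S2, S3, S8 = {P2, P3, P5, P6, P7, P8, P9, P10, P11}.
Not covered: P1, P4 — 2 points.

2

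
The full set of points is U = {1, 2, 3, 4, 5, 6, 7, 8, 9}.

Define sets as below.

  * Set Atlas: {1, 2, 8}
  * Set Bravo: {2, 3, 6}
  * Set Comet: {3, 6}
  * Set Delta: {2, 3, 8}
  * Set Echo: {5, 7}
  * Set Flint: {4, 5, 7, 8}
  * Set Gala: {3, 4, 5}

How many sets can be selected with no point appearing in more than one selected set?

3

Atlas, Comet, Echo are pairwise disjoint (Atlas={1,2,8}; Comet={3,6}; Echo={5,7}).
Every remaining set overlaps one of these, and no 4 of the listed sets are pairwise disjoint, so 3 is the maximum.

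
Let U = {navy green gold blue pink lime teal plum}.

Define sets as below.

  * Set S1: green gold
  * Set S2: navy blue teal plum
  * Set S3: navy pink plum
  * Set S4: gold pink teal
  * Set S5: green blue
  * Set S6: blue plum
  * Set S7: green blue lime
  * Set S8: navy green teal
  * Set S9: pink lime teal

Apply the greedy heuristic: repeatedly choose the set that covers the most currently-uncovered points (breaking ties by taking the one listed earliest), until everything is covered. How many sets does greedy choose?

Greedy: pick S2 (covers 4 new) → pick S1 (covers 2 new) → pick S9 (covers 2 new). Total picks: 3.

3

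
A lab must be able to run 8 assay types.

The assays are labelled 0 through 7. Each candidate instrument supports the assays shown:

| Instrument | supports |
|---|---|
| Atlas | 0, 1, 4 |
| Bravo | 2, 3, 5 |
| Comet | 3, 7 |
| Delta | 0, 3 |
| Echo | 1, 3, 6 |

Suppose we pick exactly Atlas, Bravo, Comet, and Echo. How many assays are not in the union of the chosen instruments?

Union of Atlas, Bravo, Comet, Echo = {0, 1, 2, 3, 4, 5, 6, 7} — that's every assay, so 0 are uncovered.

0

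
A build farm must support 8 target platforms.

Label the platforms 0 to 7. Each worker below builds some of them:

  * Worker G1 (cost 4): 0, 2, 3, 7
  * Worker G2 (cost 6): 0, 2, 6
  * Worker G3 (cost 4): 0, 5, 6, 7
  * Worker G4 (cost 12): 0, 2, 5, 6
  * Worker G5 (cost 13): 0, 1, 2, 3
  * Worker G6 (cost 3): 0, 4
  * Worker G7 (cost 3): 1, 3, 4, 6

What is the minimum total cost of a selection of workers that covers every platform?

G1, G3, G7 together cover every platform (G1 ∪ G3 ∪ G7 = {0, 1, 2, 3, 4, 5, 6, 7}); total cost 4 + 4 + 3 = 11.
No covering selection has total cost below 11.

11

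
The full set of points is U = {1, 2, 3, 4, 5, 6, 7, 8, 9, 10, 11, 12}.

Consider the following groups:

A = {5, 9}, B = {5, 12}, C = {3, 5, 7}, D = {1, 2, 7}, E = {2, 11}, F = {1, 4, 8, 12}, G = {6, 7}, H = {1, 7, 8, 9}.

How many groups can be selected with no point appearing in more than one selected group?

4

A, E, F, G are pairwise disjoint (A={5,9}; E={2,11}; F={1,4,8,12}; G={6,7}).
Every remaining group overlaps one of these, and no 5 of the listed groups are pairwise disjoint, so 4 is the maximum.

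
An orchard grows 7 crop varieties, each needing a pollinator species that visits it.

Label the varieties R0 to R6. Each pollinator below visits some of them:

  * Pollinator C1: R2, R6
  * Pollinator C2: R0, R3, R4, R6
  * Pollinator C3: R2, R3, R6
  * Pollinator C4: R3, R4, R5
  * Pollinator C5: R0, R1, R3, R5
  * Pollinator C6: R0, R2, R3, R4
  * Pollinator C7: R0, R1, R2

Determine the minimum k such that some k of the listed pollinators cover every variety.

3

Take {C3, C4, C7}. Their union is {R0, R1, R2, R3, R4, R5, R6}, which is all 7 varieties.
No 2 of the 7 pollinators cover everything (all 21 combinations miss at least one variety), so 3 is optimal.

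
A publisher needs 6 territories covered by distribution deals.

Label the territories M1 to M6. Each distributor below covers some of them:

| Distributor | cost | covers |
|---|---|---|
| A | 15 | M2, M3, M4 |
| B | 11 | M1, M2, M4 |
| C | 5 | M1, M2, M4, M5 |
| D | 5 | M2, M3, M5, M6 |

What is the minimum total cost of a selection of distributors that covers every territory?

C, D together cover every territory (C ∪ D = {M1, M2, M3, M4, M5, M6}); total cost 5 + 5 = 10.
No covering selection has total cost below 10.

10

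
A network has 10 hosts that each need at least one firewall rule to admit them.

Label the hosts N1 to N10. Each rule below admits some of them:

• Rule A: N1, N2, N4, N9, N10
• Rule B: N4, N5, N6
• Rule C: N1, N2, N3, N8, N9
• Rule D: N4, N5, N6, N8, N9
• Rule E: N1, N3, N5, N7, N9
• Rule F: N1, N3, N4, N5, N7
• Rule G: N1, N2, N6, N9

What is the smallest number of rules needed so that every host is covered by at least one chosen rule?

3

A and D and E together: A ∪ D ∪ E = {N1, N2, N3, N4, N5, N6, N7, N8, N9, N10} — every host is covered.
Only A contains N10, so A is forced; the remaining 5 hosts need at least 2 more rules (each remaining rule adds at most 3) — so at least 3 rules are needed, and 3 is optimal.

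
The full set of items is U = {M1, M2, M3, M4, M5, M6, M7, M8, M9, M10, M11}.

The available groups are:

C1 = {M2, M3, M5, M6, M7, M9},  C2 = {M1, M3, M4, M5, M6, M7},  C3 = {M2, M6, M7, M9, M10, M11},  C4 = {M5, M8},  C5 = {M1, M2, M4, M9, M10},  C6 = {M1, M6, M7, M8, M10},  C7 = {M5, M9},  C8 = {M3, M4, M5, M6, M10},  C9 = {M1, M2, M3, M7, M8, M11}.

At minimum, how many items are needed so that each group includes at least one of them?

3

H = {M6, M8, M9} meets every group (each contains at least one member of H), and |H| = 3.
No choice of 2 items meets every group, so 3 is the minimum.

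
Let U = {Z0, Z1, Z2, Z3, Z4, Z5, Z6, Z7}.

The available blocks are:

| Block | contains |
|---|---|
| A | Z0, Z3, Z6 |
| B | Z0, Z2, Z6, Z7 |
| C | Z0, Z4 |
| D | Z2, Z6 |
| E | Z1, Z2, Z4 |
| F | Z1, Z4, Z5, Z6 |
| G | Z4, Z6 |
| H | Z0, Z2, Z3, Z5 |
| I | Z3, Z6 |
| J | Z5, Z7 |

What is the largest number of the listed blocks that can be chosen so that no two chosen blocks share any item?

3

E, I, J are pairwise disjoint (E={Z1,Z2,Z4}; I={Z3,Z6}; J={Z5,Z7}).
Every remaining block overlaps one of these, and no 4 of the listed blocks are pairwise disjoint, so 3 is the maximum.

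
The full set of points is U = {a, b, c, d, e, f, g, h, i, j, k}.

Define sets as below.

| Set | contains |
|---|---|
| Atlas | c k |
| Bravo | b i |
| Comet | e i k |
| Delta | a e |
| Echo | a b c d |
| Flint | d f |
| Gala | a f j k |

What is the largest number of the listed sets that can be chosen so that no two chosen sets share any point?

Atlas, Bravo, Delta, Flint are pairwise disjoint (Atlas={c,k}; Bravo={b,i}; Delta={a,e}; Flint={d,f}).
Every remaining set overlaps one of these, and no 5 of the listed sets are pairwise disjoint, so 4 is the maximum.

4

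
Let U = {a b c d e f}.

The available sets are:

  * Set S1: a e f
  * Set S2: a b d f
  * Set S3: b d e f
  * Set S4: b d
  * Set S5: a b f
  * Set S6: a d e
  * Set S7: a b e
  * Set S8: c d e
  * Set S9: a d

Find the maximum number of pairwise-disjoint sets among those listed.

S1, S4 are pairwise disjoint (S1={a,e,f}; S4={b,d}).
Every remaining set overlaps one of these, and no 3 of the listed sets are pairwise disjoint, so 2 is the maximum.

2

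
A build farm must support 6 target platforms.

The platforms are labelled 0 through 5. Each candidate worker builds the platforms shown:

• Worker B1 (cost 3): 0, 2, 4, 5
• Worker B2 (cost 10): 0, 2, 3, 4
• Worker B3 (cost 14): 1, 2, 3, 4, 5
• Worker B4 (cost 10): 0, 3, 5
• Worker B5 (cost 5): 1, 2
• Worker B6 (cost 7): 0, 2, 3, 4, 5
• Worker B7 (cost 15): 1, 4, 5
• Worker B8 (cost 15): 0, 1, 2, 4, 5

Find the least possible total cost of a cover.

B5, B6 together cover every platform (B5 ∪ B6 = {0, 1, 2, 3, 4, 5}); total cost 5 + 7 = 12.
The greedy pick B1, B5, B6 costs 15; no covering selection beats 12.

12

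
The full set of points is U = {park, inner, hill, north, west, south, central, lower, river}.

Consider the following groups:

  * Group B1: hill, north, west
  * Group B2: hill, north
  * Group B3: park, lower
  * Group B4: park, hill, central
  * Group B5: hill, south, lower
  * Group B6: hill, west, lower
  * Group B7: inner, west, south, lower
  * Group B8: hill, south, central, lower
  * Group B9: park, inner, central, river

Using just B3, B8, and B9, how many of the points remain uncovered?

2

Union of B3, B8, B9 = {park, inner, hill, south, central, lower, river}.
Not covered: north, west — 2 points.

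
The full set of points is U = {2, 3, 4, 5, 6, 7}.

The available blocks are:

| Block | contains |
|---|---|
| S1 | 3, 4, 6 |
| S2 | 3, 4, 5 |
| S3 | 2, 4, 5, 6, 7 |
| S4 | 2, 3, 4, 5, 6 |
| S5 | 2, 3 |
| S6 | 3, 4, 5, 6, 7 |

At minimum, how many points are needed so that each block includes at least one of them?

The 2 points {2, 3} hit every block.
No single point lies in every block, so at least 2 are needed and 2 is optimal.

2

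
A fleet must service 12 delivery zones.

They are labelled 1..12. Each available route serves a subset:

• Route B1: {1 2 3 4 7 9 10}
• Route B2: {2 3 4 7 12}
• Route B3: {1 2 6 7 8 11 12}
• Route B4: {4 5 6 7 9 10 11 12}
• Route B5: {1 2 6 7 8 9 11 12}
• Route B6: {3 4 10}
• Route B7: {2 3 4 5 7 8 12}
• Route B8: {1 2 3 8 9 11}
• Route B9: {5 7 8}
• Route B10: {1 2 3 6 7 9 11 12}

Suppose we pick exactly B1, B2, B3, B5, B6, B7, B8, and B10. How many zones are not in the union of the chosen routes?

Union of B1, B2, B3, B5, B6, B7, B8, B10 = {1, 2, 3, 4, 5, 6, 7, 8, 9, 10, 11, 12} — that's every zone, so 0 are uncovered.

0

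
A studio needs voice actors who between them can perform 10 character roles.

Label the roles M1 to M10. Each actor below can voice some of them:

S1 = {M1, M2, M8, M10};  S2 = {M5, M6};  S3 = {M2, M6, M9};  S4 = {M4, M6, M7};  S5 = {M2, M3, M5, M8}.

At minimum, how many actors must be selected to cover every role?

Take {S1, S3, S4, S5}. Their union is {M1, M2, M3, M4, M5, M6, M7, M8, M9, M10}, which is all 10 roles.
Only S3 contains M9, so S3 is forced; the remaining 7 roles need at least 3 more actors (each remaining actor adds at most 3) — so at least 4 actors are needed, and 4 is optimal.

4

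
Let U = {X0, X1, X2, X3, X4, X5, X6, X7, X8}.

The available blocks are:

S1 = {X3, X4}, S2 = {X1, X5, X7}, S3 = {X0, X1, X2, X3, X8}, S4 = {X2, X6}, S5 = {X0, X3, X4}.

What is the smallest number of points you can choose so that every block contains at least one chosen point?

Take H = {X1, X2, X3}. Each listed block contains at least one of these, so H is a hitting set of size 3.
The blocks S2, S4, S5 are pairwise disjoint, so any hitting set needs a separate point for each — at least 3. Hence 3 is optimal.

3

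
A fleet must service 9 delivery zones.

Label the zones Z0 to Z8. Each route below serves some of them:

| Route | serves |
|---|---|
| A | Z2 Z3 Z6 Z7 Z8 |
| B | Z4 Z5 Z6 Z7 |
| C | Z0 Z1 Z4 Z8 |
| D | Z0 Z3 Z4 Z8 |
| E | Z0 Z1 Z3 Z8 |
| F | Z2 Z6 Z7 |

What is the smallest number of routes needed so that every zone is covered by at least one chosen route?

3

A and B and C together: A ∪ B ∪ C = {Z0, Z1, Z2, Z3, Z4, Z5, Z6, Z7, Z8} — every zone is covered.
Only B contains Z5, so B is forced; the remaining 5 zones need at least 2 more routes (each remaining route adds at most 4) — so at least 3 routes are needed, and 3 is optimal.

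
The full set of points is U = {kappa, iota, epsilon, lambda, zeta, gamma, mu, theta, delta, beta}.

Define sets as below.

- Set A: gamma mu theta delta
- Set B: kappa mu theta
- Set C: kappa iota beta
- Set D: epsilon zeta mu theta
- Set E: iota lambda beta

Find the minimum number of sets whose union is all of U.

4

Take {A, C, D, E}. Their union is {kappa, iota, epsilon, lambda, zeta, gamma, mu, theta, delta, beta}, which is all 10 points.
No 3 of the 5 sets cover everything (all 10 combinations miss at least one point), so 4 is optimal.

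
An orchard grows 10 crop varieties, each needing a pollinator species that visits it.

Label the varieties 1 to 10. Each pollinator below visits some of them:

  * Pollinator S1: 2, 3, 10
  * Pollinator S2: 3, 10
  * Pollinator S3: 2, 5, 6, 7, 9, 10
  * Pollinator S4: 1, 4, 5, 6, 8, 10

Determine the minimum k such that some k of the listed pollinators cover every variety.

3

S1 and S3 and S4 together: S1 ∪ S3 ∪ S4 = {1, 2, 3, 4, 5, 6, 7, 8, 9, 10} — every variety is covered.
Only S4 contains 1, so S4 is forced; the remaining 4 varieties need at least 2 more pollinators (each remaining pollinator adds at most 3) — so at least 3 pollinators are needed, and 3 is optimal.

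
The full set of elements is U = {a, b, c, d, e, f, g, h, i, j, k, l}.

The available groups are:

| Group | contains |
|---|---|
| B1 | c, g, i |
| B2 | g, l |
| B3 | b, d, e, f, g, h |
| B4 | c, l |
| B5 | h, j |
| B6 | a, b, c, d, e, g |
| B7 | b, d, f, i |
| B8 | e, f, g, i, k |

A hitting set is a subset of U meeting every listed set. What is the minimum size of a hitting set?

Take T = {g, h, i, l}. Each listed group contains at least one of these, so T is a hitting set of size 4.
No choice of 3 elements meets every group, so 4 is the minimum.

4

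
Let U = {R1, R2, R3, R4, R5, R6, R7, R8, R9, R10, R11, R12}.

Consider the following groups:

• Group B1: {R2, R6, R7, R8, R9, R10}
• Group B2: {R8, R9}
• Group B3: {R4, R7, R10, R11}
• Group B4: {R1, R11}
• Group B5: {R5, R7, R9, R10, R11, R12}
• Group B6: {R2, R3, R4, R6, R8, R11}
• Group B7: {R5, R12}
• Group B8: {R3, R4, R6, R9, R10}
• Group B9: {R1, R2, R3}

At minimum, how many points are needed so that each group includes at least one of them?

H = {R1, R4, R9, R12} meets every group (each contains at least one member of H), and |H| = 4.
The groups B2, B3, B7, B9 are pairwise disjoint, so any hitting set needs a separate point for each — at least 4. Hence 4 is optimal.

4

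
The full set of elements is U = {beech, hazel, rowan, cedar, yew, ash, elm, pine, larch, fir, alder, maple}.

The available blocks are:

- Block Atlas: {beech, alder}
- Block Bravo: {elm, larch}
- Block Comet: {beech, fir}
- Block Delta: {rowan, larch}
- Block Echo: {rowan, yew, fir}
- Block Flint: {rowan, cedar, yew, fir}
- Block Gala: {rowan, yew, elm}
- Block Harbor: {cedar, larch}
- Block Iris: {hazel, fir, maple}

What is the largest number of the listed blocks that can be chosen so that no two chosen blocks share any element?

Atlas, Gala, Harbor, Iris are pairwise disjoint (Atlas={beech,alder}; Gala={rowan,yew,elm}; Harbor={cedar,larch}; Iris={hazel,fir,maple}).
Every remaining block overlaps one of these, and no 5 of the listed blocks are pairwise disjoint, so 4 is the maximum.

4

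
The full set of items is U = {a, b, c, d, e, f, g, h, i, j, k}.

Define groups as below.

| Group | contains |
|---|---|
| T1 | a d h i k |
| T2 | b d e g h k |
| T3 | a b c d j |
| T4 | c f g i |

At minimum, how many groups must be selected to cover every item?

T2 and T3 and T4 together: T2 ∪ T3 ∪ T4 = {a, b, c, d, e, f, g, h, i, j, k} — every item is covered.
Only T2 contains e, so T2 is forced; the remaining 5 items need at least 2 more groups (each remaining group adds at most 3) — so at least 3 groups are needed, and 3 is optimal.

3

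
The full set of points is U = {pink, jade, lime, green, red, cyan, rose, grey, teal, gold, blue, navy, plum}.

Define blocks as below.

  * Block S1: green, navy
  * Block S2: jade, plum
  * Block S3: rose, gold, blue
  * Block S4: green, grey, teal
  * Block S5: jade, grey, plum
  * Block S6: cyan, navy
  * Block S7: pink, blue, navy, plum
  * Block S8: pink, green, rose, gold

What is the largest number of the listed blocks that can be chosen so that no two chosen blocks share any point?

4

S2, S3, S4, S6 are pairwise disjoint (S2={jade,plum}; S3={rose,gold,blue}; S4={green,grey,teal}; S6={cyan,navy}).
Every remaining block overlaps one of these, and no 5 of the listed blocks are pairwise disjoint, so 4 is the maximum.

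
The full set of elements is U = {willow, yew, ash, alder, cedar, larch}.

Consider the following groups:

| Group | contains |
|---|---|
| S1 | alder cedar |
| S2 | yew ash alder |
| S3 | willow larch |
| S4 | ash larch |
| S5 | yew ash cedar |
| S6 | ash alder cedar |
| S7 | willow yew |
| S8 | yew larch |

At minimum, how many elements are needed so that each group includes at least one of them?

Take H = {yew, alder, larch}. Each listed group contains at least one of these, so H is a hitting set of size 3.
The groups S1, S4, S7 are pairwise disjoint, so any hitting set needs a separate element for each — at least 3. Hence 3 is optimal.

3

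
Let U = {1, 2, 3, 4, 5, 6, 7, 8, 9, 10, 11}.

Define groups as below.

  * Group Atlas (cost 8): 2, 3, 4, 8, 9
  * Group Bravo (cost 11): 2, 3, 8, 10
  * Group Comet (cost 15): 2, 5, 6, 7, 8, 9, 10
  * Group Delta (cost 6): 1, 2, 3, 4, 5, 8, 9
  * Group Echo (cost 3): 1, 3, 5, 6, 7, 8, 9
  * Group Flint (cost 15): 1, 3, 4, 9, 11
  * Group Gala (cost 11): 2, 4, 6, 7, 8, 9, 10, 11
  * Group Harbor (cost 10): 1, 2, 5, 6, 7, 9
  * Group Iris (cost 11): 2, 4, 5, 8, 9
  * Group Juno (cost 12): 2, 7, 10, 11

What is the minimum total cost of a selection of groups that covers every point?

Echo, Gala together cover every point (Echo ∪ Gala = {1, 2, 3, 4, 5, 6, 7, 8, 9, 10, 11}); total cost 3 + 11 = 14.
No covering selection has total cost below 14.

14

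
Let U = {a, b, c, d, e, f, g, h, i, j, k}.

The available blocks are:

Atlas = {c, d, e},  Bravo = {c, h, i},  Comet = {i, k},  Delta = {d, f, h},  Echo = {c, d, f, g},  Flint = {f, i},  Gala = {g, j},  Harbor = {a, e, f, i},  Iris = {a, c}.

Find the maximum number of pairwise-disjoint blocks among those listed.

Comet, Delta, Gala, Iris are pairwise disjoint (Comet={i,k}; Delta={d,f,h}; Gala={g,j}; Iris={a,c}).
Every remaining block overlaps one of these, and no 5 of the listed blocks are pairwise disjoint, so 4 is the maximum.

4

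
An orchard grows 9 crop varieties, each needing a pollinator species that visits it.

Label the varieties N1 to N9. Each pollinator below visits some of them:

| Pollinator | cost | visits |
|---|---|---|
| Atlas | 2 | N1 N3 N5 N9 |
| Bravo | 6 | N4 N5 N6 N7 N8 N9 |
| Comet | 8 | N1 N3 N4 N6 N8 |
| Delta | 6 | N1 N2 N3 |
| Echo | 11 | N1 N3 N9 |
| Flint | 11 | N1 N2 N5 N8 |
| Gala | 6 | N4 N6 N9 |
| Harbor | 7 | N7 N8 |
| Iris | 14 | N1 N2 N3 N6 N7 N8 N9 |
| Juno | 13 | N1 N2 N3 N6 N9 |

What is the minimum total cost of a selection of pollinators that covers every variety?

12

Bravo, Delta together cover every variety (Bravo ∪ Delta = {N1, N2, N3, N4, N5, N6, N7, N8, N9}); total cost 6 + 6 = 12.
The greedy pick Atlas, Bravo, Delta costs 14; no covering selection beats 12.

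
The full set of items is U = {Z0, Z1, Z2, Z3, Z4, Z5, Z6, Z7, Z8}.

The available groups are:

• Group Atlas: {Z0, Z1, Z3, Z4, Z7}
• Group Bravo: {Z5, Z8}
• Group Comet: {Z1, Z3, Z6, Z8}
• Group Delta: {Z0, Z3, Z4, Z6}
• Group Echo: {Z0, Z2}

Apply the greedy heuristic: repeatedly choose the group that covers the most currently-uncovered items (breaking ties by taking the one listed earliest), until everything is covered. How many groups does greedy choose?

4

Greedy: pick Atlas (covers 5 new) → pick Bravo (covers 2 new) → pick Comet (covers 1 new) → pick Echo (covers 1 new). Total picks: 4.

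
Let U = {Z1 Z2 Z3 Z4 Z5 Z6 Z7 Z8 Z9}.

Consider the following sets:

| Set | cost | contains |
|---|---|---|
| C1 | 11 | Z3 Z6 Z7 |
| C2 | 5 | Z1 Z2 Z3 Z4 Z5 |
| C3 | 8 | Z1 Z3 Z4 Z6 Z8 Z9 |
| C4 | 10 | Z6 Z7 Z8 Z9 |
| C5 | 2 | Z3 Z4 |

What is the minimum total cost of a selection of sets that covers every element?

C2, C4 together cover every element (C2 ∪ C4 = {Z1, Z2, Z3, Z4, Z5, Z6, Z7, Z8, Z9}); total cost 5 + 10 = 15.
No covering selection has total cost below 15.

15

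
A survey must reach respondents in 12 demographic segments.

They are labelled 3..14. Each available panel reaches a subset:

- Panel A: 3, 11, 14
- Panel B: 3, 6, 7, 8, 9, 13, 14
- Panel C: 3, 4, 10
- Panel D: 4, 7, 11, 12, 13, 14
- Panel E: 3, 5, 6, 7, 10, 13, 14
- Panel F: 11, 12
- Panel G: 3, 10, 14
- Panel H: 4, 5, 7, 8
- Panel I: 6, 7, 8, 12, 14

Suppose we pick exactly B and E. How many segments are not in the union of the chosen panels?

Union of B, E = {3, 5, 6, 7, 8, 9, 10, 13, 14}.
Not covered: 4, 11, 12 — 3 segments.

3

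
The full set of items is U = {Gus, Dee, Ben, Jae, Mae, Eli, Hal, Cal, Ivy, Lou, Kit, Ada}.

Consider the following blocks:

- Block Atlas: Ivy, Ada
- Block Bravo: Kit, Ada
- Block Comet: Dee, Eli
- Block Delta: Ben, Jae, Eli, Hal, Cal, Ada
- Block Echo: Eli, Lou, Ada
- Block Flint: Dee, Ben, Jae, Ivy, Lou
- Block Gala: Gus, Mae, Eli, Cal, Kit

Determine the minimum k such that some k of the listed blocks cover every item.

Delta and Flint and Gala together: Delta ∪ Flint ∪ Gala = {Gus, Dee, Ben, Jae, Mae, Eli, Hal, Cal, Ivy, Lou, Kit, Ada} — every item is covered.
Only Gala contains Gus, so Gala is forced; the remaining 7 items need at least 2 more blocks (each remaining block adds at most 5) — so at least 3 blocks are needed, and 3 is optimal.

3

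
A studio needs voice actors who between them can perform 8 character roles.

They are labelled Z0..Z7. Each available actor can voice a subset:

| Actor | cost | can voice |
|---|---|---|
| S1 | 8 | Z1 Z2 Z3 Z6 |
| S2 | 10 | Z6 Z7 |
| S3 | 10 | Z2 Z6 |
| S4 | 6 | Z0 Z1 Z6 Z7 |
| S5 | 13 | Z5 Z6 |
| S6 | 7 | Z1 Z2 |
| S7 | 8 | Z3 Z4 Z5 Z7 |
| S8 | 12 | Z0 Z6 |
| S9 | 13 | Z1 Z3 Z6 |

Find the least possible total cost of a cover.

21

S4, S6, S7 together cover every role (S4 ∪ S6 ∪ S7 = {Z0, Z1, Z2, Z3, Z4, Z5, Z6, Z7}); total cost 6 + 7 + 8 = 21.
No covering selection has total cost below 21.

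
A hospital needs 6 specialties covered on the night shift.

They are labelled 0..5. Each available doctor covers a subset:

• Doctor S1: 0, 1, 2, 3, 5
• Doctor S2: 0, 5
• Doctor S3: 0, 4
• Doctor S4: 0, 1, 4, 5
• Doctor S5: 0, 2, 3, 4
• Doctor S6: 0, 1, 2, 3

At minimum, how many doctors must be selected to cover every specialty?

Take {S1, S3}. Their union is {0, 1, 2, 3, 4, 5}, which is all 6 specialties.
No single doctor has all 6 specialties (the largest, S1, has 5), so 2 is optimal.

2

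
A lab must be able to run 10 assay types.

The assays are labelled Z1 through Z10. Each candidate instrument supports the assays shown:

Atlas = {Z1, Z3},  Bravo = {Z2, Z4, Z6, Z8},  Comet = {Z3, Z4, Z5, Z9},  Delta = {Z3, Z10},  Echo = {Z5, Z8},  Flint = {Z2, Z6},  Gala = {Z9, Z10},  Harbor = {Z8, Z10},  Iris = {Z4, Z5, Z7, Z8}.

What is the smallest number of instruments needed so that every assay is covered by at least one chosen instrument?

Take {Atlas, Bravo, Gala, Iris}. Their union is {Z1, Z2, Z3, Z4, Z5, Z6, Z7, Z8, Z9, Z10}, which is all 10 assays.
Only Iris contains Z7, so Iris is forced; the remaining 6 assays need at least 3 more instruments (each remaining instrument adds at most 2) — so at least 4 instruments are needed, and 4 is optimal.

4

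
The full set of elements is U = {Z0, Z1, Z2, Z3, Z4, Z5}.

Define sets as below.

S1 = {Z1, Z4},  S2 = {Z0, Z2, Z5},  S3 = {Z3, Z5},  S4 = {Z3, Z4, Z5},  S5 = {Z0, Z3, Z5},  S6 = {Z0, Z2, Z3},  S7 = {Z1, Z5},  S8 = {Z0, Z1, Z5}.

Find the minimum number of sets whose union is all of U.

S1 and S4 and S6 together: S1 ∪ S4 ∪ S6 = {Z0, Z1, Z2, Z3, Z4, Z5} — every element is covered.
No 2 of the 8 sets cover everything (all 28 combinations miss at least one element), so 3 is optimal.

3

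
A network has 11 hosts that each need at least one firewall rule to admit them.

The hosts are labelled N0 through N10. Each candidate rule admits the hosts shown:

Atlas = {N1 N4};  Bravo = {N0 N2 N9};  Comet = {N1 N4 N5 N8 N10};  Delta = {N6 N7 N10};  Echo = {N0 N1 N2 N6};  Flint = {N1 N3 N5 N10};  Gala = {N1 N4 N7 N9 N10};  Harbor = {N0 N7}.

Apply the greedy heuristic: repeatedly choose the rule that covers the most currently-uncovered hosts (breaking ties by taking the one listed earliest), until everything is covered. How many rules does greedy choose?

4

Greedy: pick Comet (covers 5 new) → pick Bravo (covers 3 new) → pick Delta (covers 2 new) → pick Flint (covers 1 new). Total picks: 4.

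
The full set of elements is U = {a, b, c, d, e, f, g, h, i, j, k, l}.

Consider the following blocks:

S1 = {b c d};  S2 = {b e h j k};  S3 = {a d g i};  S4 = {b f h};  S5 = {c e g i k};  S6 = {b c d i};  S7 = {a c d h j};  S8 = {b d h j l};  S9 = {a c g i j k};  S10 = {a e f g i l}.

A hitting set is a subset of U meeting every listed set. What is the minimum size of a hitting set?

The 3 elements {d, f, k} hit every block.
No choice of 2 elements meets every block, so 3 is the minimum.

3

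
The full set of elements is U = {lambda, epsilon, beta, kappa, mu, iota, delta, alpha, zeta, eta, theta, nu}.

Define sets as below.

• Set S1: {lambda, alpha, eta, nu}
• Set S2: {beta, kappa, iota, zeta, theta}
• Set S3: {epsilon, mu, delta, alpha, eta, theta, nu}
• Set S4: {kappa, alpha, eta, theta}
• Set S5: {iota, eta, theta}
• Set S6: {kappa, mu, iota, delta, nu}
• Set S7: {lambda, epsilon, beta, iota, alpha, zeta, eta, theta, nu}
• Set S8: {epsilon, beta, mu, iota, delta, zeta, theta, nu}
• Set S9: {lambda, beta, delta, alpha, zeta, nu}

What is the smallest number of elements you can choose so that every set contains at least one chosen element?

2

Take H = {theta, nu}. Each listed set contains at least one of these, so H is a hitting set of size 2.
The sets S1, S2 are pairwise disjoint, so any hitting set needs a separate element for each — at least 2. Hence 2 is optimal.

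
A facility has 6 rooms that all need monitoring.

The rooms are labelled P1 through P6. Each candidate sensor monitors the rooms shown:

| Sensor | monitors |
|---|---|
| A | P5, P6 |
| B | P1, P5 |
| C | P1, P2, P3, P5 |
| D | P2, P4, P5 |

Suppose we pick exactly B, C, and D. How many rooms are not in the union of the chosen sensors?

Union of B, C, D = {P1, P2, P3, P4, P5}.
Not covered: P6 — 1 room.

1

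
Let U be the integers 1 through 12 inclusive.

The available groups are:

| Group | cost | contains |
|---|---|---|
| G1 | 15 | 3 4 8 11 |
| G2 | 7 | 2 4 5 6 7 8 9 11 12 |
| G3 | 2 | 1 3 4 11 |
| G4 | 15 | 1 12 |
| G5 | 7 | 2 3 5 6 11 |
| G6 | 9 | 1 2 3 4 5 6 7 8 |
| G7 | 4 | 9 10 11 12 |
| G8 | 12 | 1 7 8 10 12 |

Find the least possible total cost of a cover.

G6, G7 together cover every item (G6 ∪ G7 = {1, 2, 3, 4, 5, 6, 7, 8, 9, 10, 11, 12}); total cost 9 + 4 = 13.
No covering selection has total cost below 13.

13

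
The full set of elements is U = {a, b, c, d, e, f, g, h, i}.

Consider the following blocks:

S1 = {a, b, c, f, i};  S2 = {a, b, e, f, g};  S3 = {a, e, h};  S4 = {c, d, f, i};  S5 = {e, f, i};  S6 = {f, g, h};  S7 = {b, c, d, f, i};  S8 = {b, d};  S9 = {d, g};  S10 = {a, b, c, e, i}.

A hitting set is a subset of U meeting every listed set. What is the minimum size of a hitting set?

T = {d, e, f} meets every block (each contains at least one member of T), and |T| = 3.
No choice of 2 elements meets every block, so 3 is the minimum.

3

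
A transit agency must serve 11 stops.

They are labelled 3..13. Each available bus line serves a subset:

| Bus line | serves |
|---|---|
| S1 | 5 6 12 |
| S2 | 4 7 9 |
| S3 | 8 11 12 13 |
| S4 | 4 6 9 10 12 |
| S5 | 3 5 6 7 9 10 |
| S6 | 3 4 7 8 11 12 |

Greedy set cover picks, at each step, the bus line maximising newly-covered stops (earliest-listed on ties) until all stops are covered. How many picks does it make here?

Greedy: pick S5 (covers 6 new) → pick S3 (covers 4 new) → pick S2 (covers 1 new). Total picks: 3.

3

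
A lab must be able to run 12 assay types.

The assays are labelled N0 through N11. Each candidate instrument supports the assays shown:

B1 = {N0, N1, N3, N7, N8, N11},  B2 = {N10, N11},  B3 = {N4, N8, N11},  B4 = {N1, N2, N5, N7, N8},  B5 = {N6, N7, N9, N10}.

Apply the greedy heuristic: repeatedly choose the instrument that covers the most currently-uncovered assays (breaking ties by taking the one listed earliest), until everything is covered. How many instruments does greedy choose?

4

Greedy: pick B1 (covers 6 new) → pick B5 (covers 3 new) → pick B4 (covers 2 new) → pick B3 (covers 1 new). Total picks: 4.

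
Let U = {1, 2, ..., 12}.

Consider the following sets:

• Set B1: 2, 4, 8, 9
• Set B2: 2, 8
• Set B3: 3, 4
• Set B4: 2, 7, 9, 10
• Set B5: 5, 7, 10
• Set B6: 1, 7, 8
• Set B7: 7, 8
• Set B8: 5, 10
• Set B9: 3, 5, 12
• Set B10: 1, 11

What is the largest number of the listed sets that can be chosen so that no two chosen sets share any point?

4

B3, B7, B8, B10 are pairwise disjoint (B3={3,4}; B7={7,8}; B8={5,10}; B10={1,11}).
Every remaining set overlaps one of these, and no 5 of the listed sets are pairwise disjoint, so 4 is the maximum.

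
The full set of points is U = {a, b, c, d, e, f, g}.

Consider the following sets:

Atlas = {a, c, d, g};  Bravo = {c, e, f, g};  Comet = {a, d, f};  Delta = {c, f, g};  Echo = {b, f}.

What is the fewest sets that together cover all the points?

Atlas and Bravo and Echo together: Atlas ∪ Bravo ∪ Echo = {a, b, c, d, e, f, g} — every point is covered.
Only Echo contains b, so Echo is forced; the remaining 5 points need at least 2 more sets (each remaining set adds at most 4) — so at least 3 sets are needed, and 3 is optimal.

3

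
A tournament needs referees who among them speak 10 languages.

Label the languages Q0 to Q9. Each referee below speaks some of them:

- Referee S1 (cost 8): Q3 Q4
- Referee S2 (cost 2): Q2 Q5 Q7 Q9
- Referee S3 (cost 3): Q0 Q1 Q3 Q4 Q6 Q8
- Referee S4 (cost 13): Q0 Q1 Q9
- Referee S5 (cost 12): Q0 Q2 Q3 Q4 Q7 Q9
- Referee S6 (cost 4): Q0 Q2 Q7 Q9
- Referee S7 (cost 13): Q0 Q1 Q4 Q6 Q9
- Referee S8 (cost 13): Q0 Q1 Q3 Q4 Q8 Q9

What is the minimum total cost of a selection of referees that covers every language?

S2, S3 together cover every language (S2 ∪ S3 = {Q0, Q1, Q2, Q3, Q4, Q5, Q6, Q7, Q8, Q9}); total cost 2 + 3 = 5.
No covering selection has total cost below 5.

5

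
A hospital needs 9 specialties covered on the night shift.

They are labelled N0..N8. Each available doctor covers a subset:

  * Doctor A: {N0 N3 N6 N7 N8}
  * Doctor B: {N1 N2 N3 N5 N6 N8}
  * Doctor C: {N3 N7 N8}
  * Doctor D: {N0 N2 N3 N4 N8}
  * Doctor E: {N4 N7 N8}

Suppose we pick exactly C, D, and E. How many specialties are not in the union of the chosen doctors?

3

Union of C, D, E = {N0, N2, N3, N4, N7, N8}.
Not covered: N1, N5, N6 — 3 specialties.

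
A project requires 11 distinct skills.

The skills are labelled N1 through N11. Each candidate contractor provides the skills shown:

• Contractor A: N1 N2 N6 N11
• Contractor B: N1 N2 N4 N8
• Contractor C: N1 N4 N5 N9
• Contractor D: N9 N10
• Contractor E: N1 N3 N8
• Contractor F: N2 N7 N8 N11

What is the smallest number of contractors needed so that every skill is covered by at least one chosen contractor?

Take {A, C, D, E, F}. Their union is {N1, N2, N3, N4, N5, N6, N7, N8, N9, N10, N11}, which is all 11 skills.
No 4 of the 6 contractors cover everything (all 15 combinations miss at least one skill), so 5 is optimal.

5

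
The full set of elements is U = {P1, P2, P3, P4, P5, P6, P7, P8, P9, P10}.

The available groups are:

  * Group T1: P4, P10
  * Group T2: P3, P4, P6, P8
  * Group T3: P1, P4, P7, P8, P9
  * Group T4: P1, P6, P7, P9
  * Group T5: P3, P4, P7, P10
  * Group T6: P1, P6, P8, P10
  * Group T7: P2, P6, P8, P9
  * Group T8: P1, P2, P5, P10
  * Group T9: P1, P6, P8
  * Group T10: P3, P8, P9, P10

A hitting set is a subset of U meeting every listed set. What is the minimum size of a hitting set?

3

H = {P1, P6, P10} meets every group (each contains at least one member of H), and |H| = 3.
No choice of 2 elements meets every group, so 3 is the minimum.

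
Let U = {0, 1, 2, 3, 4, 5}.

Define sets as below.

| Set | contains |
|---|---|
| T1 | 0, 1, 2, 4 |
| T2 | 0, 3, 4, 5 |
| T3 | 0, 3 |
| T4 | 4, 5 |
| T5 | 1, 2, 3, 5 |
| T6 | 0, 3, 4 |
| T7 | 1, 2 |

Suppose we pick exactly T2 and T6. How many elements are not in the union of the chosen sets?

2

Union of T2, T6 = {0, 3, 4, 5}.
Not covered: 1, 2 — 2 elements.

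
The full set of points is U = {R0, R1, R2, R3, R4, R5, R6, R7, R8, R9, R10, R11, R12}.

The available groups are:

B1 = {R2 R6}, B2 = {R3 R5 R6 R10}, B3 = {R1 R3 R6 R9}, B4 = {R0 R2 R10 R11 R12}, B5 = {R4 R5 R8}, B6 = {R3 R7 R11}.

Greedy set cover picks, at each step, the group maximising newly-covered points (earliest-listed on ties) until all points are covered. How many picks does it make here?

Greedy: pick B4 (covers 5 new) → pick B3 (covers 4 new) → pick B5 (covers 3 new) → pick B6 (covers 1 new). Total picks: 4.

4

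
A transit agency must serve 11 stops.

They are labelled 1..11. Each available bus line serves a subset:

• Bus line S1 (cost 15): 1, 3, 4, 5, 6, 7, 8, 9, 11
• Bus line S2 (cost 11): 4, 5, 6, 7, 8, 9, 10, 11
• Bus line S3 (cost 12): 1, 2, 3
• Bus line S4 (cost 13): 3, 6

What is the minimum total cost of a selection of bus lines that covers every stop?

S2, S3 together cover every stop (S2 ∪ S3 = {1, 2, 3, 4, 5, 6, 7, 8, 9, 10, 11}); total cost 11 + 12 = 23.
No covering selection has total cost below 23.

23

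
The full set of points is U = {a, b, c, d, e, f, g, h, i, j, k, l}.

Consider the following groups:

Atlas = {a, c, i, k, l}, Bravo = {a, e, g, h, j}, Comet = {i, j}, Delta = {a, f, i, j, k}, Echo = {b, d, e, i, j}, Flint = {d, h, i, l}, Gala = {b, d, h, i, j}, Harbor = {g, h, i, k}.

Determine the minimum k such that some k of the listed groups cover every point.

Atlas, Bravo, Delta, and Gala cover everything between them: the union {a, b, c, d, e, f, g, h, i, j, k, l} is all of U.
Only Delta contains f, so Delta is forced; the remaining 7 points need at least 3 more groups (each remaining group adds at most 3) — so at least 4 groups are needed, and 4 is optimal.

4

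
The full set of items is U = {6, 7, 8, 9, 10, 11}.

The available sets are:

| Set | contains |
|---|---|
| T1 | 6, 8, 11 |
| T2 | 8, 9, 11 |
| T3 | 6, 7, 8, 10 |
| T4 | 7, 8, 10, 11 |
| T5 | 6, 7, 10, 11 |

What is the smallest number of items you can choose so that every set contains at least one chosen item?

2

Take H = {6, 8}. Each listed set contains at least one of these, so H is a hitting set of size 2.
No single item lies in every set, so at least 2 are needed and 2 is optimal.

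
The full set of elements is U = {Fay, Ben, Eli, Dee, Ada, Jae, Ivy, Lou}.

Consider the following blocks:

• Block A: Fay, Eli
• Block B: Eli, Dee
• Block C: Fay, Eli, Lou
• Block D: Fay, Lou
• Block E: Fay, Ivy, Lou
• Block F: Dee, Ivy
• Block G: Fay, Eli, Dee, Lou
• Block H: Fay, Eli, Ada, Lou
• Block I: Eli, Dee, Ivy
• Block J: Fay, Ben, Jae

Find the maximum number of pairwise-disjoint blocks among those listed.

2

F, H are pairwise disjoint (F={Dee,Ivy}; H={Fay,Eli,Ada,Lou}).
Every remaining block overlaps one of these, and no 3 of the listed blocks are pairwise disjoint, so 2 is the maximum.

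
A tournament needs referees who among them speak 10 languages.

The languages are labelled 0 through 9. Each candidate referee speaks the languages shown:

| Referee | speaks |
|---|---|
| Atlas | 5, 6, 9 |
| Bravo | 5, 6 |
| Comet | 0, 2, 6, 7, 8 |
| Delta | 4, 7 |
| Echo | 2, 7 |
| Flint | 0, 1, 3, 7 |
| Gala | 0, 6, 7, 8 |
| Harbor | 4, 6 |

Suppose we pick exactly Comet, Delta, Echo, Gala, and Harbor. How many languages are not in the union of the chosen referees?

4

Union of Comet, Delta, Echo, Gala, Harbor = {0, 2, 4, 6, 7, 8}.
Not covered: 1, 3, 5, 9 — 4 languages.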